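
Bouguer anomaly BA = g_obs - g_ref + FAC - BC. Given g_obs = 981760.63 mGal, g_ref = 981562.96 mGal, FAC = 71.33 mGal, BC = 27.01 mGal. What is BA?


BA = g_obs - g_ref + FAC - BC
= 981760.63 - 981562.96 + 71.33 - 27.01
= 241.99 mGal

241.99


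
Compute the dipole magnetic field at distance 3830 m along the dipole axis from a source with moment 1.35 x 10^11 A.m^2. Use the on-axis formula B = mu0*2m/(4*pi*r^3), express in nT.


m = 1.35 x 10^11 = 135000000000 A.m^2
2m = 270000000000 A.m^2
r^3 = 3830^3 = 56181887000
B = (4pi*10^-7) * 270000000000 / (4*pi * 56181887000) * 1e9
= 339292.006588 / 706002413856.05 * 1e9
= 480.5819 nT

480.5819


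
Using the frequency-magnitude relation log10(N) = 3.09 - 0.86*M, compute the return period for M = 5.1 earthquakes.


log10(N) = 3.09 - 0.86*5.1 = -1.296
N = 10^-1.296 = 0.050582
T = 1/N = 1/0.050582 = 19.7697 years

19.7697


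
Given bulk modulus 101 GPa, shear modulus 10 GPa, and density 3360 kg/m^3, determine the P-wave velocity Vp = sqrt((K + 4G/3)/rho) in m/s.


First compute the effective modulus:
K + 4G/3 = 101e9 + 4*10e9/3 = 114333333333.33 Pa
Then divide by density:
114333333333.33 / 3360 = 34027777.7778 Pa/(kg/m^3)
Take the square root:
Vp = sqrt(34027777.7778) = 5833.33 m/s

5833.33


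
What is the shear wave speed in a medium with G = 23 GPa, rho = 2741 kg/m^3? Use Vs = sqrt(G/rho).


Convert G to Pa: G = 23e9 Pa
Compute G/rho = 23e9 / 2741 = 8391098.1394
Vs = sqrt(8391098.1394) = 2896.74 m/s

2896.74


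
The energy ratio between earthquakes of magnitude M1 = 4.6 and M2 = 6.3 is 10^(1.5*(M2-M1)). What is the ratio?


M2 - M1 = 6.3 - 4.6 = 1.7
1.5 * 1.7 = 2.55
ratio = 10^2.55 = 354.81

354.81


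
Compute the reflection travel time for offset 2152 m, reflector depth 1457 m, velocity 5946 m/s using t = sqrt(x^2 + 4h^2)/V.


x^2 + 4h^2 = 2152^2 + 4*1457^2 = 4631104 + 8491396 = 13122500
sqrt(13122500) = 3622.4991
t = 3622.4991 / 5946 = 0.6092 s

0.6092


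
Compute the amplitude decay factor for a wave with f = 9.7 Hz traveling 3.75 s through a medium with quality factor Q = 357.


pi*f*t/Q = pi*9.7*3.75/357 = 0.320099
A/A0 = exp(-0.320099) = 0.726077

0.726077


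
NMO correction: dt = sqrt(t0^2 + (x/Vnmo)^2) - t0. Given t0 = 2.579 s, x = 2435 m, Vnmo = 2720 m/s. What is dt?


x/Vnmo = 2435/2720 = 0.895221
(x/Vnmo)^2 = 0.80142
t0^2 = 6.651241
sqrt(6.651241 + 0.80142) = 2.729956
dt = 2.729956 - 2.579 = 0.150956

0.150956


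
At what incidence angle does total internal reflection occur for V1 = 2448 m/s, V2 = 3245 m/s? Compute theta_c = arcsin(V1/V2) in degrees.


V1/V2 = 2448/3245 = 0.754391
theta_c = arcsin(0.754391) = 48.9722 degrees

48.9722


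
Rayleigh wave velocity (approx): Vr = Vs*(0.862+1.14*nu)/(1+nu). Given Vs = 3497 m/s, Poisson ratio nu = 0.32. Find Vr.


Numerator factor = 0.862 + 1.14*0.32 = 1.2268
Denominator = 1 + 0.32 = 1.32
Vr = 3497 * 1.2268 / 1.32 = 3250.09 m/s

3250.09


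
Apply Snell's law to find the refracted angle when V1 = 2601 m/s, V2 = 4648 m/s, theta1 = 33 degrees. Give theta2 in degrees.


sin(theta1) = sin(33 deg) = 0.544639
sin(theta2) = V2/V1 * sin(theta1) = 4648/2601 * 0.544639 = 0.973273
theta2 = arcsin(0.973273) = 76.7234 degrees

76.7234


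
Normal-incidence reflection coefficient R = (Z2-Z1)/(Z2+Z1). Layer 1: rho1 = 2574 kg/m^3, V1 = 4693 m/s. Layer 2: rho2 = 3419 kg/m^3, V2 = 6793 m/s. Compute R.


Z1 = 2574 * 4693 = 12079782
Z2 = 3419 * 6793 = 23225267
R = (23225267 - 12079782) / (23225267 + 12079782) = 11145485 / 35305049 = 0.3157

0.3157


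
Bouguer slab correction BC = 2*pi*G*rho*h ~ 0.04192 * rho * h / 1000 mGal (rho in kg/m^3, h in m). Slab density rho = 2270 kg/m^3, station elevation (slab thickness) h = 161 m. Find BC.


BC = 0.04192 * rho * h / 1000
= 0.04192 * 2270 * 161 / 1000
= 15.3205 mGal

15.3205


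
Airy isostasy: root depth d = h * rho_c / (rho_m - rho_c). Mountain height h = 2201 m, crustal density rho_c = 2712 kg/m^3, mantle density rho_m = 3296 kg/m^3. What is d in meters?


rho_m - rho_c = 3296 - 2712 = 584
d = 2201 * 2712 / 584
= 5969112 / 584
= 10221.08 m

10221.08


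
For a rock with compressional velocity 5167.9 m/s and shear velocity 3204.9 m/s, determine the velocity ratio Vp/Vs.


Vp/Vs = 5167.9 / 3204.9
= 1.6125

1.6125


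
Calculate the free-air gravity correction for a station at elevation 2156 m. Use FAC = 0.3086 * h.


FAC = 0.3086 * h
= 0.3086 * 2156
= 665.3416 mGal

665.3416


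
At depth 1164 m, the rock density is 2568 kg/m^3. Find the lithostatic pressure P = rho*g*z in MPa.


P = rho * g * z / 1e6
= 2568 * 9.81 * 1164 / 1e6
= 29323581.12 / 1e6
= 29.3236 MPa

29.3236


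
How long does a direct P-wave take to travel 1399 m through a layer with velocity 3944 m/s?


t = x / V
= 1399 / 3944
= 0.3547 s

0.3547


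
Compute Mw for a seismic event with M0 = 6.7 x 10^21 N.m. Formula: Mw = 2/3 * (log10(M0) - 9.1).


log10(M0) = log10(6.7 x 10^21) = 21.8261
Mw = 2/3 * (21.8261 - 9.1)
= 2/3 * 12.7261
= 8.48

8.48


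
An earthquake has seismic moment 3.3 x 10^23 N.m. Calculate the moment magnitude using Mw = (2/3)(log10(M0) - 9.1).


log10(M0) = log10(3.3 x 10^23) = 23.5185
Mw = 2/3 * (23.5185 - 9.1)
= 2/3 * 14.4185
= 9.61

9.61


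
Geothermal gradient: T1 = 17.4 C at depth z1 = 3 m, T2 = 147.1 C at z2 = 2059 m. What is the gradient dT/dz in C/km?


dT = 147.1 - 17.4 = 129.7 C
dz = 2059 - 3 = 2056 m
gradient = dT/dz * 1000 = 129.7/2056 * 1000 = 63.0837 C/km

63.0837


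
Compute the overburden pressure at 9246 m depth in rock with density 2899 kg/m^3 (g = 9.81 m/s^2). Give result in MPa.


P = rho * g * z / 1e6
= 2899 * 9.81 * 9246 / 1e6
= 262948750.74 / 1e6
= 262.9488 MPa

262.9488


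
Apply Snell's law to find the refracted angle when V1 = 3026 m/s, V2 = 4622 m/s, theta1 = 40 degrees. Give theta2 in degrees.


sin(theta1) = sin(40 deg) = 0.642788
sin(theta2) = V2/V1 * sin(theta1) = 4622/3026 * 0.642788 = 0.981812
theta2 = arcsin(0.981812) = 79.0558 degrees

79.0558


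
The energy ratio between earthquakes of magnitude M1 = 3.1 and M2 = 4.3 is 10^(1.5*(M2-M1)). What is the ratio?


M2 - M1 = 4.3 - 3.1 = 1.2
1.5 * 1.2 = 1.8
ratio = 10^1.8 = 63.1

63.1


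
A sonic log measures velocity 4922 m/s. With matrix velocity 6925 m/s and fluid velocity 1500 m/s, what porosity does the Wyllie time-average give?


1/V - 1/Vm = 1/4922 - 1/6925 = 5.877e-05
1/Vf - 1/Vm = 1/1500 - 1/6925 = 0.00052226
phi = 5.877e-05 / 0.00052226 = 0.1125

0.1125


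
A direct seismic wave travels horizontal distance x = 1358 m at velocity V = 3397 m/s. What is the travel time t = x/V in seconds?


t = x / V
= 1358 / 3397
= 0.3998 s

0.3998


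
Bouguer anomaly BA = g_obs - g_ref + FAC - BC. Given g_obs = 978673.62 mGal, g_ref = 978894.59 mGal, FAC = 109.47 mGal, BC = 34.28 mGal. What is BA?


BA = g_obs - g_ref + FAC - BC
= 978673.62 - 978894.59 + 109.47 - 34.28
= -145.78 mGal

-145.78


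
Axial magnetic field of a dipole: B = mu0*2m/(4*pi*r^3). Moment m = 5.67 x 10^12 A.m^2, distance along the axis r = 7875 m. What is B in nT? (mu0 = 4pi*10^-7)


m = 5.67 x 10^12 = 5670000000000 A.m^2
2m = 11340000000000 A.m^2
r^3 = 7875^3 = 488373046875
B = (4pi*10^-7) * 11340000000000 / (4*pi * 488373046875) * 1e9
= 14250264.276683 / 6137076705095.05 * 1e9
= 2321.9955 nT

2321.9955


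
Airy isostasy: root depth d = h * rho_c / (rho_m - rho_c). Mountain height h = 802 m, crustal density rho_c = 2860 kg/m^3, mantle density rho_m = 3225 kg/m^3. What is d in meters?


rho_m - rho_c = 3225 - 2860 = 365
d = 802 * 2860 / 365
= 2293720 / 365
= 6284.16 m

6284.16


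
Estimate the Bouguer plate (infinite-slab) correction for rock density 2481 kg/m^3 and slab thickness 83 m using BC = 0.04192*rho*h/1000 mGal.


BC = 0.04192 * rho * h / 1000
= 0.04192 * 2481 * 83 / 1000
= 8.6323 mGal

8.6323


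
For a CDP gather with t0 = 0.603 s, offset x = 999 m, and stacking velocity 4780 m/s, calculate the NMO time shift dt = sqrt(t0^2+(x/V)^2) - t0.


x/Vnmo = 999/4780 = 0.208996
(x/Vnmo)^2 = 0.043679
t0^2 = 0.363609
sqrt(0.363609 + 0.043679) = 0.638191
dt = 0.638191 - 0.603 = 0.035191

0.035191


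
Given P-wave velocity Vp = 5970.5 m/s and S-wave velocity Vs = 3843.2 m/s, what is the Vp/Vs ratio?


Vp/Vs = 5970.5 / 3843.2
= 1.5535

1.5535


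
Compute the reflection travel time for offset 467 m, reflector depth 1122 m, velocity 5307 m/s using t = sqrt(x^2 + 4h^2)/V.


x^2 + 4h^2 = 467^2 + 4*1122^2 = 218089 + 5035536 = 5253625
sqrt(5253625) = 2292.0788
t = 2292.0788 / 5307 = 0.4319 s

0.4319


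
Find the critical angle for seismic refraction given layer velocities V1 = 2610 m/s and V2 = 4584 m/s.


V1/V2 = 2610/4584 = 0.569372
theta_c = arcsin(0.569372) = 34.7064 degrees

34.7064


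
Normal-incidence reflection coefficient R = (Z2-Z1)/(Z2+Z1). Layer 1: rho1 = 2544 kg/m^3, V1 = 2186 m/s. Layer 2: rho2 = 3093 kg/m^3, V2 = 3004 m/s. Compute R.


Z1 = 2544 * 2186 = 5561184
Z2 = 3093 * 3004 = 9291372
R = (9291372 - 5561184) / (9291372 + 5561184) = 3730188 / 14852556 = 0.2511

0.2511


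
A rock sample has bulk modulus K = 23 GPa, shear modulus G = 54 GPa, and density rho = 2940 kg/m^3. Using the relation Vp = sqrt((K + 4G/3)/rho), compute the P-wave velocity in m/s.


First compute the effective modulus:
K + 4G/3 = 23e9 + 4*54e9/3 = 95000000000.0 Pa
Then divide by density:
95000000000.0 / 2940 = 32312925.1701 Pa/(kg/m^3)
Take the square root:
Vp = sqrt(32312925.1701) = 5684.45 m/s

5684.45


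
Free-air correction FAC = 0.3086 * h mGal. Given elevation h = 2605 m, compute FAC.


FAC = 0.3086 * h
= 0.3086 * 2605
= 803.903 mGal

803.903


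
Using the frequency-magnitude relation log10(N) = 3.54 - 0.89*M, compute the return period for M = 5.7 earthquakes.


log10(N) = 3.54 - 0.89*5.7 = -1.533
N = 10^-1.533 = 0.029309
T = 1/N = 1/0.029309 = 34.1193 years

34.1193


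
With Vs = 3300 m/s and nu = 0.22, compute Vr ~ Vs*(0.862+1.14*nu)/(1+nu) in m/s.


Numerator factor = 0.862 + 1.14*0.22 = 1.1128
Denominator = 1 + 0.22 = 1.22
Vr = 3300 * 1.1128 / 1.22 = 3010.03 m/s

3010.03


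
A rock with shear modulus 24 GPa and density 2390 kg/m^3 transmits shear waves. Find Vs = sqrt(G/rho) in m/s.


Convert G to Pa: G = 24e9 Pa
Compute G/rho = 24e9 / 2390 = 10041841.0042
Vs = sqrt(10041841.0042) = 3168.89 m/s

3168.89


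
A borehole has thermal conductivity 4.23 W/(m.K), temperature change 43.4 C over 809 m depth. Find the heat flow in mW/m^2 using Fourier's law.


q = k * dT / dz * 1000
= 4.23 * 43.4 / 809 * 1000
= 0.226925 * 1000
= 226.9246 mW/m^2

226.9246


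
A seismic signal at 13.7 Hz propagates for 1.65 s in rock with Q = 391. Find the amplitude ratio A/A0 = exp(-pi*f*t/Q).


pi*f*t/Q = pi*13.7*1.65/391 = 0.181626
A/A0 = exp(-0.181626) = 0.833913

0.833913


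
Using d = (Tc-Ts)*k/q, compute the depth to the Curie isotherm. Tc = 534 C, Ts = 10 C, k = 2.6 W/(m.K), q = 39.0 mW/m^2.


T_Curie - T_surf = 534 - 10 = 524 C
Convert q to W/m^2: 39.0 mW/m^2 = 0.039 W/m^2
d = 524 * 2.6 / 0.039 = 34933.33 m

34933.33


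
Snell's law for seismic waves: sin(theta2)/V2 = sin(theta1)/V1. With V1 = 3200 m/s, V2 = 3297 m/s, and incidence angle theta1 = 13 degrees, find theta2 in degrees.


sin(theta1) = sin(13 deg) = 0.224951
sin(theta2) = V2/V1 * sin(theta1) = 3297/3200 * 0.224951 = 0.23177
theta2 = arcsin(0.23177) = 13.4013 degrees

13.4013


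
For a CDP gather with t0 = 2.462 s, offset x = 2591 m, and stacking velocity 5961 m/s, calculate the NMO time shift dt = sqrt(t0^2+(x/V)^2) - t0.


x/Vnmo = 2591/5961 = 0.434659
(x/Vnmo)^2 = 0.188928
t0^2 = 6.061444
sqrt(6.061444 + 0.188928) = 2.500074
dt = 2.500074 - 2.462 = 0.038074

0.038074


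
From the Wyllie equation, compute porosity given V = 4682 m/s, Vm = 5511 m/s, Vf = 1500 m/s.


1/V - 1/Vm = 1/4682 - 1/5511 = 3.213e-05
1/Vf - 1/Vm = 1/1500 - 1/5511 = 0.00048521
phi = 3.213e-05 / 0.00048521 = 0.0662

0.0662


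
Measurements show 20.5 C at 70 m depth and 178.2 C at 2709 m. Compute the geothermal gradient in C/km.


dT = 178.2 - 20.5 = 157.7 C
dz = 2709 - 70 = 2639 m
gradient = dT/dz * 1000 = 157.7/2639 * 1000 = 59.7575 C/km

59.7575


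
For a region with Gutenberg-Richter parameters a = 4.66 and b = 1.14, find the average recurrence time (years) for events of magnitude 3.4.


log10(N) = 4.66 - 1.14*3.4 = 0.784
N = 10^0.784 = 6.08135
T = 1/N = 1/6.08135 = 0.1644 years

0.1644


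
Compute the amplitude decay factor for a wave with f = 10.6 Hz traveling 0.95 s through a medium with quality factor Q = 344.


pi*f*t/Q = pi*10.6*0.95/344 = 0.091965
A/A0 = exp(-0.091965) = 0.912137

0.912137


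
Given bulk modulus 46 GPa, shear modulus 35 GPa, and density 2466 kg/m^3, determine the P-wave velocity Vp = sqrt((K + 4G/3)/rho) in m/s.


First compute the effective modulus:
K + 4G/3 = 46e9 + 4*35e9/3 = 92666666666.67 Pa
Then divide by density:
92666666666.67 / 2466 = 37577723.7091 Pa/(kg/m^3)
Take the square root:
Vp = sqrt(37577723.7091) = 6130.07 m/s

6130.07


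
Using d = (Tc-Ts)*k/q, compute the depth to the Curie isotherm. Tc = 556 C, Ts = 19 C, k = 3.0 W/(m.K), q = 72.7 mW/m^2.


T_Curie - T_surf = 556 - 19 = 537 C
Convert q to W/m^2: 72.7 mW/m^2 = 0.0727 W/m^2
d = 537 * 3.0 / 0.0727 = 22159.56 m

22159.56


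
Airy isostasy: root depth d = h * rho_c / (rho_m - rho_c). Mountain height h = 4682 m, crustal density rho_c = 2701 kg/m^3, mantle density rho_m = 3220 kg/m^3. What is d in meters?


rho_m - rho_c = 3220 - 2701 = 519
d = 4682 * 2701 / 519
= 12646082 / 519
= 24366.25 m

24366.25


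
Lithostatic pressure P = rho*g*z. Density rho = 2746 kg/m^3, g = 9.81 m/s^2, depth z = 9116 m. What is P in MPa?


P = rho * g * z / 1e6
= 2746 * 9.81 * 9116 / 1e6
= 245569178.16 / 1e6
= 245.5692 MPa

245.5692


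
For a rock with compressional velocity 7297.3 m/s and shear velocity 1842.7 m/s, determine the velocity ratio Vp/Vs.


Vp/Vs = 7297.3 / 1842.7
= 3.9601

3.9601


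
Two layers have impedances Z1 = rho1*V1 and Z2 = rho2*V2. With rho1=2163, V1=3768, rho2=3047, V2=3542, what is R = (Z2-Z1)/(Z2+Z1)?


Z1 = 2163 * 3768 = 8150184
Z2 = 3047 * 3542 = 10792474
R = (10792474 - 8150184) / (10792474 + 8150184) = 2642290 / 18942658 = 0.1395

0.1395


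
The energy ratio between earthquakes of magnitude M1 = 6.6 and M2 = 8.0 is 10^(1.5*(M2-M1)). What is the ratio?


M2 - M1 = 8.0 - 6.6 = 1.4
1.5 * 1.4 = 2.1
ratio = 10^2.1 = 125.89

125.89


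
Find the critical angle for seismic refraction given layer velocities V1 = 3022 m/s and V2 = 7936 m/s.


V1/V2 = 3022/7936 = 0.380796
theta_c = arcsin(0.380796) = 22.383 degrees

22.383


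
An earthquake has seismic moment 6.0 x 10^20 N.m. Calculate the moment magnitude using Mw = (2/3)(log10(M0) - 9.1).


log10(M0) = log10(6.0 x 10^20) = 20.7782
Mw = 2/3 * (20.7782 - 9.1)
= 2/3 * 11.6782
= 7.79

7.79


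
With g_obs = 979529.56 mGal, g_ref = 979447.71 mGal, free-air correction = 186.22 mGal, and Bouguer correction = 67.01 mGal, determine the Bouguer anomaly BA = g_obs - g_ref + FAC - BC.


BA = g_obs - g_ref + FAC - BC
= 979529.56 - 979447.71 + 186.22 - 67.01
= 201.06 mGal

201.06


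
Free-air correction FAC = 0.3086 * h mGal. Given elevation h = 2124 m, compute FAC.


FAC = 0.3086 * h
= 0.3086 * 2124
= 655.4664 mGal

655.4664


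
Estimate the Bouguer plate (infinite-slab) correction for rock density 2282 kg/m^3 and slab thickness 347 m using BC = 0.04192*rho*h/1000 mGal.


BC = 0.04192 * rho * h / 1000
= 0.04192 * 2282 * 347 / 1000
= 33.1945 mGal

33.1945


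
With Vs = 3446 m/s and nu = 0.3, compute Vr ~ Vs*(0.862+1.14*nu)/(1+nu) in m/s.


Numerator factor = 0.862 + 1.14*0.3 = 1.204
Denominator = 1 + 0.3 = 1.3
Vr = 3446 * 1.204 / 1.3 = 3191.53 m/s

3191.53


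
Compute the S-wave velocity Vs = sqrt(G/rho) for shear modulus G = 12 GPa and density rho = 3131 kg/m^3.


Convert G to Pa: G = 12e9 Pa
Compute G/rho = 12e9 / 3131 = 3832641.3286
Vs = sqrt(3832641.3286) = 1957.71 m/s

1957.71


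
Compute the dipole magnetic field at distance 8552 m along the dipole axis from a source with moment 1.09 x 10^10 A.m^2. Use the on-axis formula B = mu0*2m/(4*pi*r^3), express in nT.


m = 1.09 x 10^10 = 10900000000 A.m^2
2m = 21800000000 A.m^2
r^3 = 8552^3 = 625465092608
B = (4pi*10^-7) * 21800000000 / (4*pi * 625465092608) * 1e9
= 27394.687939 / 7859826160056.61 * 1e9
= 3.4854 nT

3.4854


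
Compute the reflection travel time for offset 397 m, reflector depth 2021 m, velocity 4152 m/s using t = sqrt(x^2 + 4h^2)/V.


x^2 + 4h^2 = 397^2 + 4*2021^2 = 157609 + 16337764 = 16495373
sqrt(16495373) = 4061.4496
t = 4061.4496 / 4152 = 0.9782 s

0.9782


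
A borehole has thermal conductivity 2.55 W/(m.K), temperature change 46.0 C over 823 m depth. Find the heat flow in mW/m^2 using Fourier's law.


q = k * dT / dz * 1000
= 2.55 * 46.0 / 823 * 1000
= 0.142527 * 1000
= 142.5273 mW/m^2

142.5273


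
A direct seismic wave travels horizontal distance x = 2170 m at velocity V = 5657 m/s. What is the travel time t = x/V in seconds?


t = x / V
= 2170 / 5657
= 0.3836 s

0.3836


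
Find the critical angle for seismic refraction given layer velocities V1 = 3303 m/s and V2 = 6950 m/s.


V1/V2 = 3303/6950 = 0.475252
theta_c = arcsin(0.475252) = 28.3757 degrees

28.3757


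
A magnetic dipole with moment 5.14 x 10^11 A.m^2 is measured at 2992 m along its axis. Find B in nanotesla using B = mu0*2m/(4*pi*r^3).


m = 5.14 x 10^11 = 514000000000 A.m^2
2m = 1028000000000 A.m^2
r^3 = 2992^3 = 26784575488
B = (4pi*10^-7) * 1028000000000 / (4*pi * 26784575488) * 1e9
= 1291822.899156 / 336584902330.49 * 1e9
= 3838.0298 nT

3838.0298


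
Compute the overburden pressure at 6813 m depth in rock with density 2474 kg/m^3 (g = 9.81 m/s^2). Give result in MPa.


P = rho * g * z / 1e6
= 2474 * 9.81 * 6813 / 1e6
= 165351101.22 / 1e6
= 165.3511 MPa

165.3511


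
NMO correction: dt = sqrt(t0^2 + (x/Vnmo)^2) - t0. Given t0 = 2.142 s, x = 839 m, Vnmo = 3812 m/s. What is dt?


x/Vnmo = 839/3812 = 0.220094
(x/Vnmo)^2 = 0.048442
t0^2 = 4.588164
sqrt(4.588164 + 0.048442) = 2.153278
dt = 2.153278 - 2.142 = 0.011278

0.011278


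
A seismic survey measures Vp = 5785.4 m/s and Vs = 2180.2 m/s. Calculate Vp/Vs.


Vp/Vs = 5785.4 / 2180.2
= 2.6536

2.6536


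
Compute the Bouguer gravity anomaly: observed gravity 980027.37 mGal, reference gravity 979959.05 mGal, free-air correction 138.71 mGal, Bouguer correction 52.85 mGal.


BA = g_obs - g_ref + FAC - BC
= 980027.37 - 979959.05 + 138.71 - 52.85
= 154.18 mGal

154.18


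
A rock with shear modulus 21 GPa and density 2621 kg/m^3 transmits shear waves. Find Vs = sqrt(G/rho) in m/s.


Convert G to Pa: G = 21e9 Pa
Compute G/rho = 21e9 / 2621 = 8012209.0805
Vs = sqrt(8012209.0805) = 2830.58 m/s

2830.58


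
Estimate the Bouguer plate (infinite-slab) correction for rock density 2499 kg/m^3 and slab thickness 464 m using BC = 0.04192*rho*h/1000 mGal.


BC = 0.04192 * rho * h / 1000
= 0.04192 * 2499 * 464 / 1000
= 48.6077 mGal

48.6077


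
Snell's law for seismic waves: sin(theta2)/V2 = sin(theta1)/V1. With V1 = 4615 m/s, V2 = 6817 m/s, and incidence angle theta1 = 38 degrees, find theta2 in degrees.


sin(theta1) = sin(38 deg) = 0.615661
sin(theta2) = V2/V1 * sin(theta1) = 6817/4615 * 0.615661 = 0.909418
theta2 = arcsin(0.909418) = 65.4251 degrees

65.4251


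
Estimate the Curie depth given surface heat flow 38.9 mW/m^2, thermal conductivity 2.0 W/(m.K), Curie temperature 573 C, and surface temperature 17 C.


T_Curie - T_surf = 573 - 17 = 556 C
Convert q to W/m^2: 38.9 mW/m^2 = 0.0389 W/m^2
d = 556 * 2.0 / 0.0389 = 28586.12 m

28586.12


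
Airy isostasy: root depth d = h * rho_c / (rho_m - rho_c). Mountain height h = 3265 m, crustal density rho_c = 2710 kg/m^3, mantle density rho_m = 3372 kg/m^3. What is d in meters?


rho_m - rho_c = 3372 - 2710 = 662
d = 3265 * 2710 / 662
= 8848150 / 662
= 13365.79 m

13365.79


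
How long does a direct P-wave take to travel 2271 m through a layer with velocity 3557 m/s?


t = x / V
= 2271 / 3557
= 0.6385 s

0.6385


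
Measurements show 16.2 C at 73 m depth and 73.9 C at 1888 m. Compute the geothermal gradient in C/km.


dT = 73.9 - 16.2 = 57.7 C
dz = 1888 - 73 = 1815 m
gradient = dT/dz * 1000 = 57.7/1815 * 1000 = 31.7906 C/km

31.7906


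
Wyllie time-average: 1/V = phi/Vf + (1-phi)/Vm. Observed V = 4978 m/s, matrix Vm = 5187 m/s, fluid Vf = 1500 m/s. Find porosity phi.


1/V - 1/Vm = 1/4978 - 1/5187 = 8.09e-06
1/Vf - 1/Vm = 1/1500 - 1/5187 = 0.00047388
phi = 8.09e-06 / 0.00047388 = 0.0171

0.0171


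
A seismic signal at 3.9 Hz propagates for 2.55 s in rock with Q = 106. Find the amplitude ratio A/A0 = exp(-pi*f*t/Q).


pi*f*t/Q = pi*3.9*2.55/106 = 0.294747
A/A0 = exp(-0.294747) = 0.74472

0.74472


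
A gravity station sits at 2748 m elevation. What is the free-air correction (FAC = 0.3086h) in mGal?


FAC = 0.3086 * h
= 0.3086 * 2748
= 848.0328 mGal

848.0328


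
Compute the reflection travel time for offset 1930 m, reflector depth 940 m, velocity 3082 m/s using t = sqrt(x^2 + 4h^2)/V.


x^2 + 4h^2 = 1930^2 + 4*940^2 = 3724900 + 3534400 = 7259300
sqrt(7259300) = 2694.3088
t = 2694.3088 / 3082 = 0.8742 s

0.8742


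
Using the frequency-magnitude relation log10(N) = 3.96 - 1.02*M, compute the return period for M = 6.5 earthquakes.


log10(N) = 3.96 - 1.02*6.5 = -2.67
N = 10^-2.67 = 0.002138
T = 1/N = 1/0.002138 = 467.7351 years

467.7351


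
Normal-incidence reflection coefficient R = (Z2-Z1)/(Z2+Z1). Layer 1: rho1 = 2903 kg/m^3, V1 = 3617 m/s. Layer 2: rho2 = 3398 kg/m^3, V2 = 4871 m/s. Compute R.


Z1 = 2903 * 3617 = 10500151
Z2 = 3398 * 4871 = 16551658
R = (16551658 - 10500151) / (16551658 + 10500151) = 6051507 / 27051809 = 0.2237

0.2237


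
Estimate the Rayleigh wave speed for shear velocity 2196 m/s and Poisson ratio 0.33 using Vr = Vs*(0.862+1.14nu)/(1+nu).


Numerator factor = 0.862 + 1.14*0.33 = 1.2382
Denominator = 1 + 0.33 = 1.33
Vr = 2196 * 1.2382 / 1.33 = 2044.43 m/s

2044.43


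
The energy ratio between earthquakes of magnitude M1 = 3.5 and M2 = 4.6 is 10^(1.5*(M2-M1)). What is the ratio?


M2 - M1 = 4.6 - 3.5 = 1.1
1.5 * 1.1 = 1.65
ratio = 10^1.65 = 44.67

44.67


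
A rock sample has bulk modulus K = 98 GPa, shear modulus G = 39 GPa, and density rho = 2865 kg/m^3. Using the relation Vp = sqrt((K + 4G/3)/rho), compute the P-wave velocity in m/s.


First compute the effective modulus:
K + 4G/3 = 98e9 + 4*39e9/3 = 150000000000.0 Pa
Then divide by density:
150000000000.0 / 2865 = 52356020.9424 Pa/(kg/m^3)
Take the square root:
Vp = sqrt(52356020.9424) = 7235.75 m/s

7235.75


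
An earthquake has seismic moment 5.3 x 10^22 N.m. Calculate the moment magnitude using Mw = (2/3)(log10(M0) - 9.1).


log10(M0) = log10(5.3 x 10^22) = 22.7243
Mw = 2/3 * (22.7243 - 9.1)
= 2/3 * 13.6243
= 9.08

9.08


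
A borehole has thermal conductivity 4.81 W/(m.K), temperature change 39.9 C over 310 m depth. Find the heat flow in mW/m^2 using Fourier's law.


q = k * dT / dz * 1000
= 4.81 * 39.9 / 310 * 1000
= 0.619094 * 1000
= 619.0935 mW/m^2

619.0935


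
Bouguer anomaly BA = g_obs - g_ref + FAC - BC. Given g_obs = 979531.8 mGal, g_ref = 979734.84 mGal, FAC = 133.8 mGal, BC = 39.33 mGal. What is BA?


BA = g_obs - g_ref + FAC - BC
= 979531.8 - 979734.84 + 133.8 - 39.33
= -108.57 mGal

-108.57


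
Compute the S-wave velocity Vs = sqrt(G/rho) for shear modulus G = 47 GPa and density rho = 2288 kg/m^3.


Convert G to Pa: G = 47e9 Pa
Compute G/rho = 47e9 / 2288 = 20541958.042
Vs = sqrt(20541958.042) = 4532.32 m/s

4532.32


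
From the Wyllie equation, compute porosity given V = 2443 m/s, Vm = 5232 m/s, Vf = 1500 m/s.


1/V - 1/Vm = 1/2443 - 1/5232 = 0.0002182
1/Vf - 1/Vm = 1/1500 - 1/5232 = 0.00047554
phi = 0.0002182 / 0.00047554 = 0.4589

0.4589


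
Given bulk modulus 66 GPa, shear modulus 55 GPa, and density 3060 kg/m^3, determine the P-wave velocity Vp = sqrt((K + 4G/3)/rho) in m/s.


First compute the effective modulus:
K + 4G/3 = 66e9 + 4*55e9/3 = 139333333333.33 Pa
Then divide by density:
139333333333.33 / 3060 = 45533769.0632 Pa/(kg/m^3)
Take the square root:
Vp = sqrt(45533769.0632) = 6747.87 m/s

6747.87


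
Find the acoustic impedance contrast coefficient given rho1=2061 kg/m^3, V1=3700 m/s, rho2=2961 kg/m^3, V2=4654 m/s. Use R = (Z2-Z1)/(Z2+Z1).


Z1 = 2061 * 3700 = 7625700
Z2 = 2961 * 4654 = 13780494
R = (13780494 - 7625700) / (13780494 + 7625700) = 6154794 / 21406194 = 0.2875

0.2875


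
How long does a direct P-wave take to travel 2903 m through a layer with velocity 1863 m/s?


t = x / V
= 2903 / 1863
= 1.5582 s

1.5582


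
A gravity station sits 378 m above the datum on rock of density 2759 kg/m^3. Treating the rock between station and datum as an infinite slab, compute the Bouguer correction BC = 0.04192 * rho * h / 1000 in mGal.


BC = 0.04192 * rho * h / 1000
= 0.04192 * 2759 * 378 / 1000
= 43.7185 mGal

43.7185


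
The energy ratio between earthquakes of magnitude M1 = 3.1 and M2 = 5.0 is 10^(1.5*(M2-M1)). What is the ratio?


M2 - M1 = 5.0 - 3.1 = 1.9
1.5 * 1.9 = 2.85
ratio = 10^2.85 = 707.95

707.95


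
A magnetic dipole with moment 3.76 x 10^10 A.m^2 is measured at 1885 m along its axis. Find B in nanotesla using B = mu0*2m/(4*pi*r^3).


m = 3.76 x 10^10 = 37600000000 A.m^2
2m = 75200000000 A.m^2
r^3 = 1885^3 = 6697829125
B = (4pi*10^-7) * 75200000000 / (4*pi * 6697829125) * 1e9
= 94499.10702 / 84167403096.4 * 1e9
= 1122.7518 nT

1122.7518


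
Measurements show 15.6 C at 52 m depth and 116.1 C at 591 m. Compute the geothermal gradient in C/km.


dT = 116.1 - 15.6 = 100.5 C
dz = 591 - 52 = 539 m
gradient = dT/dz * 1000 = 100.5/539 * 1000 = 186.4564 C/km

186.4564


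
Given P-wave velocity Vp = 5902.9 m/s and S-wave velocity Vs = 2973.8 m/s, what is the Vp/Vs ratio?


Vp/Vs = 5902.9 / 2973.8
= 1.985

1.985


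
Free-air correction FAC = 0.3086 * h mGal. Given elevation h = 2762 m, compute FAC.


FAC = 0.3086 * h
= 0.3086 * 2762
= 852.3532 mGal

852.3532


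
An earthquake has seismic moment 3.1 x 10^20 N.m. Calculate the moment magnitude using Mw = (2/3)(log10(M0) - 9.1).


log10(M0) = log10(3.1 x 10^20) = 20.4914
Mw = 2/3 * (20.4914 - 9.1)
= 2/3 * 11.3914
= 7.59

7.59


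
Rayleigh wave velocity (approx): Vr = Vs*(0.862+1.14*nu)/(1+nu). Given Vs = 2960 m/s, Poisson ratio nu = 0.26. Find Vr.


Numerator factor = 0.862 + 1.14*0.26 = 1.1584
Denominator = 1 + 0.26 = 1.26
Vr = 2960 * 1.1584 / 1.26 = 2721.32 m/s

2721.32


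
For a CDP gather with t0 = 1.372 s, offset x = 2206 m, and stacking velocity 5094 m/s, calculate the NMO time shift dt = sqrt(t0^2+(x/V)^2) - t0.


x/Vnmo = 2206/5094 = 0.433059
(x/Vnmo)^2 = 0.18754
t0^2 = 1.882384
sqrt(1.882384 + 0.18754) = 1.438723
dt = 1.438723 - 1.372 = 0.066723

0.066723


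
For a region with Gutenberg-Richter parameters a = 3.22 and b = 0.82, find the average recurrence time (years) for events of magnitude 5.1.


log10(N) = 3.22 - 0.82*5.1 = -0.962
N = 10^-0.962 = 0.109144
T = 1/N = 1/0.109144 = 9.1622 years

9.1622


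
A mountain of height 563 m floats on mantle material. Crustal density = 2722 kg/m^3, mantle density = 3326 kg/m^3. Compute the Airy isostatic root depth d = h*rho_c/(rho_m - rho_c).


rho_m - rho_c = 3326 - 2722 = 604
d = 563 * 2722 / 604
= 1532486 / 604
= 2537.23 m

2537.23


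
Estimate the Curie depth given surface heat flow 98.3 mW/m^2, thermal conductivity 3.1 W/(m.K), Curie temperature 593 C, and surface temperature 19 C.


T_Curie - T_surf = 593 - 19 = 574 C
Convert q to W/m^2: 98.3 mW/m^2 = 0.0983 W/m^2
d = 574 * 3.1 / 0.0983 = 18101.73 m

18101.73


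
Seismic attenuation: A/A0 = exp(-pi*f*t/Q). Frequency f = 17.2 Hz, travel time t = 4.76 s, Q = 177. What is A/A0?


pi*f*t/Q = pi*17.2*4.76/177 = 1.453155
A/A0 = exp(-1.453155) = 0.233831

0.233831


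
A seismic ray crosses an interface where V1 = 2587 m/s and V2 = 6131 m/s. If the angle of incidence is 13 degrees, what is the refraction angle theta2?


sin(theta1) = sin(13 deg) = 0.224951
sin(theta2) = V2/V1 * sin(theta1) = 6131/2587 * 0.224951 = 0.533117
theta2 = arcsin(0.533117) = 32.2163 degrees

32.2163


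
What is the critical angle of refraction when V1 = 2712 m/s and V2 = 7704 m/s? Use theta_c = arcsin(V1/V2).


V1/V2 = 2712/7704 = 0.352025
theta_c = arcsin(0.352025) = 20.6112 degrees

20.6112


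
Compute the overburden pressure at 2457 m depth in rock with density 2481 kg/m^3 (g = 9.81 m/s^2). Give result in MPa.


P = rho * g * z / 1e6
= 2481 * 9.81 * 2457 / 1e6
= 59799964.77 / 1e6
= 59.8 MPa

59.8


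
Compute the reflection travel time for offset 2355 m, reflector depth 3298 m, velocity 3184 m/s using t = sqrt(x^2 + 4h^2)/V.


x^2 + 4h^2 = 2355^2 + 4*3298^2 = 5546025 + 43507216 = 49053241
sqrt(49053241) = 7003.8019
t = 7003.8019 / 3184 = 2.1997 s

2.1997


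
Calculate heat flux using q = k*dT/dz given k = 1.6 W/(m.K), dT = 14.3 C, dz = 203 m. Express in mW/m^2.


q = k * dT / dz * 1000
= 1.6 * 14.3 / 203 * 1000
= 0.112709 * 1000
= 112.7094 mW/m^2

112.7094


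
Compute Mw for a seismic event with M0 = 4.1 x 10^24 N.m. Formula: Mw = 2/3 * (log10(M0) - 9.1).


log10(M0) = log10(4.1 x 10^24) = 24.6128
Mw = 2/3 * (24.6128 - 9.1)
= 2/3 * 15.5128
= 10.34

10.34


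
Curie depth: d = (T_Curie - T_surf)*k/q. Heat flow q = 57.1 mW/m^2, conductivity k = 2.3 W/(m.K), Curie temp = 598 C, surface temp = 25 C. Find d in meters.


T_Curie - T_surf = 598 - 25 = 573 C
Convert q to W/m^2: 57.1 mW/m^2 = 0.0571 W/m^2
d = 573 * 2.3 / 0.0571 = 23080.56 m

23080.56


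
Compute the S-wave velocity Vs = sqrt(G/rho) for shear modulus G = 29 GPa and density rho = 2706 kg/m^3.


Convert G to Pa: G = 29e9 Pa
Compute G/rho = 29e9 / 2706 = 10716925.3511
Vs = sqrt(10716925.3511) = 3273.67 m/s

3273.67


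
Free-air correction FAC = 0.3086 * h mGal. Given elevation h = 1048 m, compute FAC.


FAC = 0.3086 * h
= 0.3086 * 1048
= 323.4128 mGal

323.4128


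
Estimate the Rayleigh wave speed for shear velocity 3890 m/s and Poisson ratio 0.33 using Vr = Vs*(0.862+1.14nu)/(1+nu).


Numerator factor = 0.862 + 1.14*0.33 = 1.2382
Denominator = 1 + 0.33 = 1.33
Vr = 3890 * 1.2382 / 1.33 = 3621.5 m/s

3621.5


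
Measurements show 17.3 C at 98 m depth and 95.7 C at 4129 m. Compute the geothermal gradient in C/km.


dT = 95.7 - 17.3 = 78.4 C
dz = 4129 - 98 = 4031 m
gradient = dT/dz * 1000 = 78.4/4031 * 1000 = 19.4493 C/km

19.4493


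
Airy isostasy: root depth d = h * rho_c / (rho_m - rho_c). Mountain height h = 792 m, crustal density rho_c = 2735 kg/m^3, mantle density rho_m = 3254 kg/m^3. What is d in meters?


rho_m - rho_c = 3254 - 2735 = 519
d = 792 * 2735 / 519
= 2166120 / 519
= 4173.64 m

4173.64


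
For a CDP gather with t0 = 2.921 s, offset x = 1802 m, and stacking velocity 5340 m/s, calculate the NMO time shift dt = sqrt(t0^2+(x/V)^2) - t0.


x/Vnmo = 1802/5340 = 0.337453
(x/Vnmo)^2 = 0.113875
t0^2 = 8.532241
sqrt(8.532241 + 0.113875) = 2.940428
dt = 2.940428 - 2.921 = 0.019428

0.019428


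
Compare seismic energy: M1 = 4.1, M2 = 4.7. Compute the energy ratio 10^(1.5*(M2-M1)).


M2 - M1 = 4.7 - 4.1 = 0.6
1.5 * 0.6 = 0.9
ratio = 10^0.9 = 7.94

7.94


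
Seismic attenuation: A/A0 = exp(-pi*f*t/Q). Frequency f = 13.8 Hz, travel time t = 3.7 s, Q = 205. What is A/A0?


pi*f*t/Q = pi*13.8*3.7/205 = 0.782486
A/A0 = exp(-0.782486) = 0.457268

0.457268


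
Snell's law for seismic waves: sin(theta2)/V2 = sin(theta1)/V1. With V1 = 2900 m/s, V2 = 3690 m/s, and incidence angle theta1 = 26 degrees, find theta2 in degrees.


sin(theta1) = sin(26 deg) = 0.438371
sin(theta2) = V2/V1 * sin(theta1) = 3690/2900 * 0.438371 = 0.557789
theta2 = arcsin(0.557789) = 33.9031 degrees

33.9031


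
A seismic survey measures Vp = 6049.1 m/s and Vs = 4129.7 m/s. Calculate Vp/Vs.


Vp/Vs = 6049.1 / 4129.7
= 1.4648

1.4648


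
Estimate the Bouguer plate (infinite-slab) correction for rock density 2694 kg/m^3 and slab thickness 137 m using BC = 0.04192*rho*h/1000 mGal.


BC = 0.04192 * rho * h / 1000
= 0.04192 * 2694 * 137 / 1000
= 15.4717 mGal

15.4717


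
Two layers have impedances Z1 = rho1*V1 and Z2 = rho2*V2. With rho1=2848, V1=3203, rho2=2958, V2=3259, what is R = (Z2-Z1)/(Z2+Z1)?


Z1 = 2848 * 3203 = 9122144
Z2 = 2958 * 3259 = 9640122
R = (9640122 - 9122144) / (9640122 + 9122144) = 517978 / 18762266 = 0.0276

0.0276


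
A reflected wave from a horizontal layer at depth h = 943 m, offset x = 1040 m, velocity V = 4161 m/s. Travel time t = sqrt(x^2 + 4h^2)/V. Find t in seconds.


x^2 + 4h^2 = 1040^2 + 4*943^2 = 1081600 + 3556996 = 4638596
sqrt(4638596) = 2153.74
t = 2153.74 / 4161 = 0.5176 s

0.5176


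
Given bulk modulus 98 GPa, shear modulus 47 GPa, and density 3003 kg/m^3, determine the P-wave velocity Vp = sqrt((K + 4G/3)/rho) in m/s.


First compute the effective modulus:
K + 4G/3 = 98e9 + 4*47e9/3 = 160666666666.67 Pa
Then divide by density:
160666666666.67 / 3003 = 53502053.5021 Pa/(kg/m^3)
Take the square root:
Vp = sqrt(53502053.5021) = 7314.51 m/s

7314.51


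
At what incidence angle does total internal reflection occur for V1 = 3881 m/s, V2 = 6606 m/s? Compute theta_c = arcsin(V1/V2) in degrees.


V1/V2 = 3881/6606 = 0.587496
theta_c = arcsin(0.587496) = 35.9795 degrees

35.9795


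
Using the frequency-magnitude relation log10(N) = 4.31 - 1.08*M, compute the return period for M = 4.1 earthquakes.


log10(N) = 4.31 - 1.08*4.1 = -0.118
N = 10^-0.118 = 0.762079
T = 1/N = 1/0.762079 = 1.3122 years

1.3122


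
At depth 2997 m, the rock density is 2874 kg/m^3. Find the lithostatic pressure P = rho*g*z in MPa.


P = rho * g * z / 1e6
= 2874 * 9.81 * 2997 / 1e6
= 84497238.18 / 1e6
= 84.4972 MPa

84.4972


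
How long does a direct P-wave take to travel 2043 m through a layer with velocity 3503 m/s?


t = x / V
= 2043 / 3503
= 0.5832 s

0.5832


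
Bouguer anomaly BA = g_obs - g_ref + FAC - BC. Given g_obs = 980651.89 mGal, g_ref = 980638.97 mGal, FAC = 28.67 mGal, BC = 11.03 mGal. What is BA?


BA = g_obs - g_ref + FAC - BC
= 980651.89 - 980638.97 + 28.67 - 11.03
= 30.56 mGal

30.56


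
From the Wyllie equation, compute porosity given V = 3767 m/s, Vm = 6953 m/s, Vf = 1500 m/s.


1/V - 1/Vm = 1/3767 - 1/6953 = 0.00012164
1/Vf - 1/Vm = 1/1500 - 1/6953 = 0.00052284
phi = 0.00012164 / 0.00052284 = 0.2327

0.2327


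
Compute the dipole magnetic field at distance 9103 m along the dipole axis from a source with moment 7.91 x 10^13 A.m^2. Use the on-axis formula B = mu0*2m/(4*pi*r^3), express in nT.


m = 7.91 x 10^13 = 79100000000000 A.m^2
2m = 158200000000000 A.m^2
r^3 = 9103^3 = 754316535727
B = (4pi*10^-7) * 158200000000000 / (4*pi * 754316535727) * 1e9
= 198799983.119162 / 9479021148484.98 * 1e9
= 20972.6279 nT

20972.6279


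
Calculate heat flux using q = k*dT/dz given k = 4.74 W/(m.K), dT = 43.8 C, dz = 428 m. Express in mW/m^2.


q = k * dT / dz * 1000
= 4.74 * 43.8 / 428 * 1000
= 0.485075 * 1000
= 485.0748 mW/m^2

485.0748


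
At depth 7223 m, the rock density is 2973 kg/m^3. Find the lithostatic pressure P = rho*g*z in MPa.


P = rho * g * z / 1e6
= 2973 * 9.81 * 7223 / 1e6
= 210659733.99 / 1e6
= 210.6597 MPa

210.6597


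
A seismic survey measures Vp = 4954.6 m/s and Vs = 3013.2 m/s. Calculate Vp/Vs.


Vp/Vs = 4954.6 / 3013.2
= 1.6443

1.6443


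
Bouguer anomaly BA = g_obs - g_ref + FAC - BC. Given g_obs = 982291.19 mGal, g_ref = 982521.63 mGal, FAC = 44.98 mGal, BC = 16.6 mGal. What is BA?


BA = g_obs - g_ref + FAC - BC
= 982291.19 - 982521.63 + 44.98 - 16.6
= -202.06 mGal

-202.06


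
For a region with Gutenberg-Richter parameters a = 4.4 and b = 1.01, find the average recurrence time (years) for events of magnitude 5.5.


log10(N) = 4.4 - 1.01*5.5 = -1.155
N = 10^-1.155 = 0.069984
T = 1/N = 1/0.069984 = 14.2889 years

14.2889


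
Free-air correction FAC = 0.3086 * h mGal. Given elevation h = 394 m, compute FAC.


FAC = 0.3086 * h
= 0.3086 * 394
= 121.5884 mGal

121.5884


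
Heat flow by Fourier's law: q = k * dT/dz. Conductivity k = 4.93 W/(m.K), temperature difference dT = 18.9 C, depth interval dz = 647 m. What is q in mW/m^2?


q = k * dT / dz * 1000
= 4.93 * 18.9 / 647 * 1000
= 0.144014 * 1000
= 144.0139 mW/m^2

144.0139


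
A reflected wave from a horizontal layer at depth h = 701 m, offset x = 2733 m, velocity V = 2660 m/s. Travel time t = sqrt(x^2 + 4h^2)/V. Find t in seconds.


x^2 + 4h^2 = 2733^2 + 4*701^2 = 7469289 + 1965604 = 9434893
sqrt(9434893) = 3071.6271
t = 3071.6271 / 2660 = 1.1547 s

1.1547


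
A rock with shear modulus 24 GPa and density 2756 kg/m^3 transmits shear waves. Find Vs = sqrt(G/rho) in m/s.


Convert G to Pa: G = 24e9 Pa
Compute G/rho = 24e9 / 2756 = 8708272.8592
Vs = sqrt(8708272.8592) = 2950.98 m/s

2950.98


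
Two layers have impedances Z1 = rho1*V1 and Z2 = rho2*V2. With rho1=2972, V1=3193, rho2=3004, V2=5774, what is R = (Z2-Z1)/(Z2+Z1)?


Z1 = 2972 * 3193 = 9489596
Z2 = 3004 * 5774 = 17345096
R = (17345096 - 9489596) / (17345096 + 9489596) = 7855500 / 26834692 = 0.2927

0.2927


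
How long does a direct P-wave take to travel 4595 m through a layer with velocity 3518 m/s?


t = x / V
= 4595 / 3518
= 1.3061 s

1.3061


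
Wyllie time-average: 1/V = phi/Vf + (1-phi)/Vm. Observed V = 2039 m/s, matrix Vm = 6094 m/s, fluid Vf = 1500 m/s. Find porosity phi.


1/V - 1/Vm = 1/2039 - 1/6094 = 0.00032634
1/Vf - 1/Vm = 1/1500 - 1/6094 = 0.00050257
phi = 0.00032634 / 0.00050257 = 0.6493

0.6493


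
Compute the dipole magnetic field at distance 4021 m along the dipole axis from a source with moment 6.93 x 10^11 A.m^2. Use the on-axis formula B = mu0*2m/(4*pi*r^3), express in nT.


m = 6.93 x 10^11 = 693000000000 A.m^2
2m = 1386000000000 A.m^2
r^3 = 4021^3 = 65013301261
B = (4pi*10^-7) * 1386000000000 / (4*pi * 65013301261) * 1e9
= 1741698.96715 / 816981238508.71 * 1e9
= 2131.8714 nT

2131.8714


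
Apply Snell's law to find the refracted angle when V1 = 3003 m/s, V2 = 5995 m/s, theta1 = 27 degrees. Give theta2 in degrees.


sin(theta1) = sin(27 deg) = 0.45399
sin(theta2) = V2/V1 * sin(theta1) = 5995/3003 * 0.45399 = 0.906318
theta2 = arcsin(0.906318) = 65.0014 degrees

65.0014


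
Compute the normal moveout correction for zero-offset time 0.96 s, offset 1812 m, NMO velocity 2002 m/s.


x/Vnmo = 1812/2002 = 0.905095
(x/Vnmo)^2 = 0.819197
t0^2 = 0.9216
sqrt(0.9216 + 0.819197) = 1.319393
dt = 1.319393 - 0.96 = 0.359393

0.359393


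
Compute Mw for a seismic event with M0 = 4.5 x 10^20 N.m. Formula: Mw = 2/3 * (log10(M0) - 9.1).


log10(M0) = log10(4.5 x 10^20) = 20.6532
Mw = 2/3 * (20.6532 - 9.1)
= 2/3 * 11.5532
= 7.7

7.7


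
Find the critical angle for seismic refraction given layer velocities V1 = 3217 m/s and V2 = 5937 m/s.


V1/V2 = 3217/5937 = 0.541856
theta_c = arcsin(0.541856) = 32.8101 degrees

32.8101


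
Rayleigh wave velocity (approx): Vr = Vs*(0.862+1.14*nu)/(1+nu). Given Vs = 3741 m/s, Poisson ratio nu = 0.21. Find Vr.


Numerator factor = 0.862 + 1.14*0.21 = 1.1014
Denominator = 1 + 0.21 = 1.21
Vr = 3741 * 1.1014 / 1.21 = 3405.24 m/s

3405.24


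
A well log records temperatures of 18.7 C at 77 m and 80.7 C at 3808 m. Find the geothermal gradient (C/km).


dT = 80.7 - 18.7 = 62.0 C
dz = 3808 - 77 = 3731 m
gradient = dT/dz * 1000 = 62.0/3731 * 1000 = 16.6175 C/km

16.6175


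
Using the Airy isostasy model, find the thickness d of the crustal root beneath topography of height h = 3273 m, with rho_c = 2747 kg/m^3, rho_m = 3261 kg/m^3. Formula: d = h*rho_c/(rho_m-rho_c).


rho_m - rho_c = 3261 - 2747 = 514
d = 3273 * 2747 / 514
= 8990931 / 514
= 17492.08 m

17492.08
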